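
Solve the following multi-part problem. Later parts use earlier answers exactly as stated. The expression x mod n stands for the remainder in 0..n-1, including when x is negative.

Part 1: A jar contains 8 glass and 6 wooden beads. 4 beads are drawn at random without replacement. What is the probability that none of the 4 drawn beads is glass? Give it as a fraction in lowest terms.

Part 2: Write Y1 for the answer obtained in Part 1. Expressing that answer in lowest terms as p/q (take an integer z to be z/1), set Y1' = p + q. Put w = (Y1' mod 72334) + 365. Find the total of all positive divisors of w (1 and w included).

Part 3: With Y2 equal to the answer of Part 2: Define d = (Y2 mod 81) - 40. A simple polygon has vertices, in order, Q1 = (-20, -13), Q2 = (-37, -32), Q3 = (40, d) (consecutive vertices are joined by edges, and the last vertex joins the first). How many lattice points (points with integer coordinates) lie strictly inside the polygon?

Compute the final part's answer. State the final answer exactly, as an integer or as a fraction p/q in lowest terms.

Part 1: total draws C(14,4) = 1001; favorable C(6,4) = 15; P = 15/1001; answer 15/1001
Part 2: Y1 = 15/1001; threaded value p + q = 1016; w = 1381; 1381 is prime, so its only divisors are 1 and 1381; sigma = 1 + 1381 = 1382; answer 1382
Part 3: Y2 = 1382; d = -35; cross terms: (-20*-32 - -37*-13)=159, (-37*-35 - 40*-32)=2575, (40*-13 - -20*-35)=-1220; twice the area = |1514| = 1514; area = 757; boundary points = 1 + 1 + 2 = 4; strictly interior points = area - boundary/2 + 1 = 756; answer 756

756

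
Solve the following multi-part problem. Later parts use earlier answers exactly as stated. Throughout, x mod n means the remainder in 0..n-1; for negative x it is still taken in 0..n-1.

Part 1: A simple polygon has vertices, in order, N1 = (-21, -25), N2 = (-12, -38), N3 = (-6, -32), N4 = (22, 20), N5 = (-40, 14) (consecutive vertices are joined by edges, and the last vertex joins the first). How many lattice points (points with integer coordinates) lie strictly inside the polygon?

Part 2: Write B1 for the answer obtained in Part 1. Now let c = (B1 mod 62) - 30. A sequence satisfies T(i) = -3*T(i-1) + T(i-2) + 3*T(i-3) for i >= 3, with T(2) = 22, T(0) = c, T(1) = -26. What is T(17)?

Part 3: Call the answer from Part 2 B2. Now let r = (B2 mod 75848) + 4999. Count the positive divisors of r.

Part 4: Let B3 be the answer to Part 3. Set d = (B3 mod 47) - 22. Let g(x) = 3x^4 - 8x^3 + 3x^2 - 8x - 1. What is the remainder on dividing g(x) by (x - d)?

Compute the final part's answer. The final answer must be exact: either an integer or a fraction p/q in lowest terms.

362699

Part 1: cross terms: (-21*-38 - -12*-25)=498, (-12*-32 - -6*-38)=156, (-6*20 - 22*-32)=584, (22*14 - -40*20)=1108, (-40*-25 - -21*14)=1294; twice the area = |3640| = 3640; area = 1820; boundary points = 1 + 6 + 4 + 2 + 1 = 14; strictly interior points = area - boundary/2 + 1 = 1814; answer 1814
Part 2: B1 = 1814; c = -14; T(3) = -3*(22) + 1*(-26) + 3*(-14) = -134; iterating: T(3)=-134, T(4)=346, T(5)=-1106, T(6)=3262, T(7)=-9854, T(8)=29506, T(9)=-88586, T(10)=265702, T(11)=-797174, T(12)=2391466, T(13)=-7174466, T(14)=21523342, T(15)=-64570094, T(16)=193710226, T(17)=-581130746; answer -581130746
Part 3: B2 = -581130746; r = 21629; 21629 = 43 * 503; number of divisors = (1+1) * (1+1) = 4; answer 4
Part 4: B3 = 4; d = -18; remainder = value at the root: 3*(-18)^4 - 8*(-18)^3 + 3*(-18)^2 - 8*(-18)^1 - 1 = (314928) + (46656) + (972) + (144) + (-1) = 362699; answer 362699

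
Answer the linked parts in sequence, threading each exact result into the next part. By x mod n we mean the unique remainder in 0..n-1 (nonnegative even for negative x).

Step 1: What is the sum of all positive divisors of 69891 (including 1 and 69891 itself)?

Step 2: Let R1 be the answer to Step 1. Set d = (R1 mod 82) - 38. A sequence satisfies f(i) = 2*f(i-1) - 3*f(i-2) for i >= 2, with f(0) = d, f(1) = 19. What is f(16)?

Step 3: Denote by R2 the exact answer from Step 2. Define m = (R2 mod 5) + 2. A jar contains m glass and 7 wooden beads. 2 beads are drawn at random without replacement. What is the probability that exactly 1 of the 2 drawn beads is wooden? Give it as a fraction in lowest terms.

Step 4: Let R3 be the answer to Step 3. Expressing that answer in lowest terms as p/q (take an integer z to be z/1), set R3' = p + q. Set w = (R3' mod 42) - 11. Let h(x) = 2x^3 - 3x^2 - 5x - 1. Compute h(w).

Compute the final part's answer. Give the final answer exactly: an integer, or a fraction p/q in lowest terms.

51149

Step 1: 69891 = 3 * 23297; sigma = (1 + 3) * (1 + 23297) = 4 * 23298 = 93192; answer 93192
Step 2: R1 = 93192; d = 2; f(2) = 2*(19) - 3*(2) = 32; iterating: f(2)=32, f(3)=7, f(4)=-82, f(5)=-185, f(6)=-124, f(7)=307, f(8)=986, f(9)=1051, f(10)=-856, f(11)=-4865, f(12)=-7162, f(13)=271, f(14)=22028, f(15)=43243, f(16)=20402; answer 20402
Step 3: R2 = 20402; m = 4; total draws C(11,2) = 55; favorable C(7,1)*C(4,1) = 28; P = 28/55; answer 28/55
Step 4: R3 = 28/55; threaded value p + q = 83; w = 30; 2*(30)^3 - 3*(30)^2 - 5*(30)^1 - 1 = (54000) + (-2700) + (-150) + (-1) = 51149; answer 51149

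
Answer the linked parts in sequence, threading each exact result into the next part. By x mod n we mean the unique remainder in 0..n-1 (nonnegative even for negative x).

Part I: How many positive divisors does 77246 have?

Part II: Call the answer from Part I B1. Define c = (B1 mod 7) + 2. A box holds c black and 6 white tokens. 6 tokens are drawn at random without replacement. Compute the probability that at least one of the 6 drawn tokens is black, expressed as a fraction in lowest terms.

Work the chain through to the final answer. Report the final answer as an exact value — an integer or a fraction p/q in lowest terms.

Part I: 77246 = 2 * 13 * 2971; number of divisors = (1+1) * (1+1) * (1+1) = 8; answer 8
Part II: B1 = 8; c = 3; total draws C(9,6) = 84; complement C(6,6) = 1; favorable 84 - 1 = 83; P = 83/84; answer 83/84

83/84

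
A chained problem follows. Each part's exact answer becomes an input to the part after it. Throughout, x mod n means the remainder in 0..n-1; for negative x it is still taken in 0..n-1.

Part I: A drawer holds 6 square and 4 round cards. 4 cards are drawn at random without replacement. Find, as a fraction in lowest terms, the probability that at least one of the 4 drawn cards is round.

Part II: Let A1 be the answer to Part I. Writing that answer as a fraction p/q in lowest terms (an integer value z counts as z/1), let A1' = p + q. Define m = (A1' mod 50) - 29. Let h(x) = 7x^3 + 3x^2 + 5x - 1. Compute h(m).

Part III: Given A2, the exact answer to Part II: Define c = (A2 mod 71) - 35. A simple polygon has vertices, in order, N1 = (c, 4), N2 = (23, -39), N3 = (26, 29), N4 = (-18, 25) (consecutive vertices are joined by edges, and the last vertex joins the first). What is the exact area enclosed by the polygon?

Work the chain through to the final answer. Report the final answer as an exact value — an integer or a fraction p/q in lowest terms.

3905/2

Part I: total draws C(10,4) = 210; complement C(6,4) = 15; favorable 210 - 15 = 195; P = 13/14; answer 13/14
Part II: A1 = 13/14; threaded value p + q = 27; m = -2; 7*(-2)^3 + 3*(-2)^2 + 5*(-2)^1 - 1 = (-56) + (12) + (-10) + (-1) = -55; answer -55
Part III: A2 = -55; c = -19; cross terms: (-19*-39 - 23*4)=649, (23*29 - 26*-39)=1681, (26*25 - -18*29)=1172, (-18*4 - -19*25)=403; twice the area = |3905| = 3905; area = 3905/2; answer 3905/2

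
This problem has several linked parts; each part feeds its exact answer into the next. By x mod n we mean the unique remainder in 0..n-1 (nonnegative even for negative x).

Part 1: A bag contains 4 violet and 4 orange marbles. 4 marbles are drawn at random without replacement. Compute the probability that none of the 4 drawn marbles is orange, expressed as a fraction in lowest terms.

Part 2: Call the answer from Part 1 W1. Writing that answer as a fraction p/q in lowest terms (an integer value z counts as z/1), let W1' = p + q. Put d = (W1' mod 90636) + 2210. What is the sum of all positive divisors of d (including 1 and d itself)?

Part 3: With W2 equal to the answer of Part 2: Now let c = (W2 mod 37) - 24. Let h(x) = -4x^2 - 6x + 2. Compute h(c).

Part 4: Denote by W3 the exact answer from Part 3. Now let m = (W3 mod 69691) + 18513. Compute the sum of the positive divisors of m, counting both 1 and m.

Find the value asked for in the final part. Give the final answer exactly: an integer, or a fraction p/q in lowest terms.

163548

Part 1: total draws C(8,4) = 70; favorable C(4,4) = 1; P = 1/70; answer 1/70
Part 2: W1 = 1/70; threaded value p + q = 71; d = 2281; 2281 is prime, so its only divisors are 1 and 2281; sigma = 1 + 2281 = 2282; answer 2282
Part 3: W2 = 2282; c = 1; -4*(1)^2 - 6*(1)^1 + 2 = (-4) + (-6) + (2) = -8; answer -8
Part 4: W3 = -8; m = 88196; 88196 = 2^2 * 17 * 1297; sigma = (1 + 2 + 4) * (1 + 17) * (1 + 1297) = 7 * 18 * 1298 = 163548; answer 163548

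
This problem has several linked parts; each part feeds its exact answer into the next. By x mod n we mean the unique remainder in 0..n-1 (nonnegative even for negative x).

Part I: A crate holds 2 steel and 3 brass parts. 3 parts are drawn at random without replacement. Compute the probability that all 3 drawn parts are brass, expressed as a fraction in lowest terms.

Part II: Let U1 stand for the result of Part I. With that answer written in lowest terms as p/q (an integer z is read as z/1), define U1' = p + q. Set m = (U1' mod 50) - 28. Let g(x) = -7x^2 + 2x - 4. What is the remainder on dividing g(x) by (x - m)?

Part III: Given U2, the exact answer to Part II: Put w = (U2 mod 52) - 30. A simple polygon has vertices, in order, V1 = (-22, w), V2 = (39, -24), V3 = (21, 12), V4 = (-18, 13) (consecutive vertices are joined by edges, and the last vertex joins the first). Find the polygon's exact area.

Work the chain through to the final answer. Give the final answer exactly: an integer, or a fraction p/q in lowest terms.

Part I: total draws C(5,3) = 10; favorable C(3,3) = 1; P = 1/10; answer 1/10
Part II: U1 = 1/10; threaded value p + q = 11; m = -17; remainder = value at the root: -7*(-17)^2 + 2*(-17)^1 - 4 = (-2023) + (-34) + (-4) = -2061; answer -2061
Part III: U2 = -2061; w = -11; cross terms: (-22*-24 - 39*-11)=957, (39*12 - 21*-24)=972, (21*13 - -18*12)=489, (-18*-11 - -22*13)=484; twice the area = |2902| = 2902; area = 1451; answer 1451

1451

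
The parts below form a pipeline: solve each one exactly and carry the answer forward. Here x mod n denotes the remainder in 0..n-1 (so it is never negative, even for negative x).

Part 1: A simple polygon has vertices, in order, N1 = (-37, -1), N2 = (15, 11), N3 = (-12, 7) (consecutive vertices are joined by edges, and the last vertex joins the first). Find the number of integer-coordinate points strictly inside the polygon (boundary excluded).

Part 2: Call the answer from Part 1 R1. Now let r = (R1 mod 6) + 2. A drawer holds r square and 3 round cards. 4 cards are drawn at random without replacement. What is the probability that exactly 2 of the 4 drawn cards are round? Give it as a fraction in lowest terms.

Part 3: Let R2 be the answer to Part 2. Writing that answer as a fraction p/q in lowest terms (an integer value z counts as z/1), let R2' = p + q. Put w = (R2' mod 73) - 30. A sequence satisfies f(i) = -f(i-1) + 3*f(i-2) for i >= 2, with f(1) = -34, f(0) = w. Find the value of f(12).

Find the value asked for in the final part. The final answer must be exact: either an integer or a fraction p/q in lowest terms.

394567

Part 1: cross terms: (-37*11 - 15*-1)=-392, (15*7 - -12*11)=237, (-12*-1 - -37*7)=271; twice the area = |116| = 116; area = 58; boundary points = 4 + 1 + 1 = 6; strictly interior points = area - boundary/2 + 1 = 56; answer 56
Part 2: R1 = 56; r = 4; total draws C(7,4) = 35; favorable C(3,2)*C(4,2) = 18; P = 18/35; answer 18/35
Part 3: R2 = 18/35; threaded value p + q = 53; w = 23; f(2) = -1*(-34) + 3*(23) = 103; iterating: f(2)=103, f(3)=-205, f(4)=514, f(5)=-1129, f(6)=2671, f(7)=-6058, f(8)=14071, f(9)=-32245, f(10)=74458, f(11)=-171193, f(12)=394567; answer 394567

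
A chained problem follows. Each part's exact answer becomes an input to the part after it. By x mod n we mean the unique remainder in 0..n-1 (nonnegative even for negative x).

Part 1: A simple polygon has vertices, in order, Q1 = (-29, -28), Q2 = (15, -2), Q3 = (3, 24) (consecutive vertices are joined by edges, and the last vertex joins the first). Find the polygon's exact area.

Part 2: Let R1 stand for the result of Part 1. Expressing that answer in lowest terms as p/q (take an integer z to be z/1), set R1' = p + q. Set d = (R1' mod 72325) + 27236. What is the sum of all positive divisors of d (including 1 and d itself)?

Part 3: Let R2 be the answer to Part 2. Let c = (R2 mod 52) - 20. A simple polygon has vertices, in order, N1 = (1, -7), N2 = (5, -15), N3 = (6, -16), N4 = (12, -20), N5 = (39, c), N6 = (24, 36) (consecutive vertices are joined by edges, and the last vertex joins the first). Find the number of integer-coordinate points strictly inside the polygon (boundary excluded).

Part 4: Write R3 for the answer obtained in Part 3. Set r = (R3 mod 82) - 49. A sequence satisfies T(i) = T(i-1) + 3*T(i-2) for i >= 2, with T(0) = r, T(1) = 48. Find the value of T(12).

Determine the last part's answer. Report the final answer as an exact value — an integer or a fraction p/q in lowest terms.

Part 1: cross terms: (-29*-2 - 15*-28)=478, (15*24 - 3*-2)=366, (3*-28 - -29*24)=612; twice the area = |1456| = 1456; area = 728; answer 728
Part 2: R1 = 728; threaded value p + q = 729; d = 27965; 27965 = 5 * 7 * 17 * 47; sigma = (1 + 5) * (1 + 7) * (1 + 17) * (1 + 47) = 6 * 8 * 18 * 48 = 41472; answer 41472
Part 3: R2 = 41472; c = 8; cross terms: (1*-15 - 5*-7)=20, (5*-16 - 6*-15)=10, (6*-20 - 12*-16)=72, (12*8 - 39*-20)=876, (39*36 - 24*8)=1212, (24*-7 - 1*36)=-204; twice the area = |1986| = 1986; area = 993; boundary points = 4 + 1 + 2 + 1 + 1 + 1 = 10; strictly interior points = area - boundary/2 + 1 = 989; answer 989
Part 4: R3 = 989; r = -44; T(2) = 1*(48) + 3*(-44) = -84; iterating: T(2)=-84, T(3)=60, T(4)=-192, T(5)=-12, T(6)=-588, T(7)=-624, T(8)=-2388, T(9)=-4260, T(10)=-11424, T(11)=-24204, T(12)=-58476; answer -58476

-58476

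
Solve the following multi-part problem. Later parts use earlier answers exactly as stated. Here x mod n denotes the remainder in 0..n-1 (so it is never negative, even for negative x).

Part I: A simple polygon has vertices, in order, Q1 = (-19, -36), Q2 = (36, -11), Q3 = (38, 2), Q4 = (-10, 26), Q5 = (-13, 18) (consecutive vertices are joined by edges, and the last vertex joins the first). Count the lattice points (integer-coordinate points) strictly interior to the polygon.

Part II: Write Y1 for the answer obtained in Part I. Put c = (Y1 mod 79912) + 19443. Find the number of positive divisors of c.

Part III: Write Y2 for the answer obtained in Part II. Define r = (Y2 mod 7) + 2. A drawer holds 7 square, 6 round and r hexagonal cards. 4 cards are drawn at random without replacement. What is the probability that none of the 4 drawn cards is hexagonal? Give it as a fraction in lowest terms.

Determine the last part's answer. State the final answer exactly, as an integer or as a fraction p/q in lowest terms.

Part I: cross terms: (-19*-11 - 36*-36)=1505, (36*2 - 38*-11)=490, (38*26 - -10*2)=1008, (-10*18 - -13*26)=158, (-13*-36 - -19*18)=810; twice the area = |3971| = 3971; area = 3971/2; boundary points = 5 + 1 + 24 + 1 + 6 = 37; strictly interior points = area - boundary/2 + 1 = 1968; answer 1968
Part II: Y1 = 1968; c = 21411; 21411 = 3^3 * 13 * 61; number of divisors = (3+1) * (1+1) * (1+1) = 16; answer 16
Part III: Y2 = 16; r = 4; total draws C(17,4) = 2380; favorable C(13,4) = 715; P = 143/476; answer 143/476

143/476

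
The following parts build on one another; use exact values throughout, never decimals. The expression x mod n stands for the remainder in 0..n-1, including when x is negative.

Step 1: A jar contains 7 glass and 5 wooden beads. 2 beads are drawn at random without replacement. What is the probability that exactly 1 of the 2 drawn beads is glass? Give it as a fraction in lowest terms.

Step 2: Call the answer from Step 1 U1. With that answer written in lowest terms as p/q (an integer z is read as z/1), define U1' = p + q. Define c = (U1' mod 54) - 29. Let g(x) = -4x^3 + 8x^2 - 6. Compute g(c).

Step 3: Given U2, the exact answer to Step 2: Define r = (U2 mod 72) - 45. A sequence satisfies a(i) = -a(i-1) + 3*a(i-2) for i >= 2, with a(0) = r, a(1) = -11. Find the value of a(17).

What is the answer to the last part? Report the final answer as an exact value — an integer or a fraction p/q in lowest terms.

-15315770

Step 1: total draws C(12,2) = 66; favorable C(7,1)*C(5,1) = 35; P = 35/66; answer 35/66
Step 2: U1 = 35/66; threaded value p + q = 101; c = 18; -4*(18)^3 + 8*(18)^2 - 6 = (-23328) + (2592) + (-6) = -20742; answer -20742
Step 3: U2 = -20742; r = 21; a(2) = -1*(-11) + 3*(21) = 74; iterating: a(2)=74, a(3)=-107, a(4)=329, a(5)=-650, a(6)=1637, a(7)=-3587, a(8)=8498, a(9)=-19259, a(10)=44753, a(11)=-102530, a(12)=236789, a(13)=-544379, a(14)=1254746, a(15)=-2887883, a(16)=6652121, a(17)=-15315770; answer -15315770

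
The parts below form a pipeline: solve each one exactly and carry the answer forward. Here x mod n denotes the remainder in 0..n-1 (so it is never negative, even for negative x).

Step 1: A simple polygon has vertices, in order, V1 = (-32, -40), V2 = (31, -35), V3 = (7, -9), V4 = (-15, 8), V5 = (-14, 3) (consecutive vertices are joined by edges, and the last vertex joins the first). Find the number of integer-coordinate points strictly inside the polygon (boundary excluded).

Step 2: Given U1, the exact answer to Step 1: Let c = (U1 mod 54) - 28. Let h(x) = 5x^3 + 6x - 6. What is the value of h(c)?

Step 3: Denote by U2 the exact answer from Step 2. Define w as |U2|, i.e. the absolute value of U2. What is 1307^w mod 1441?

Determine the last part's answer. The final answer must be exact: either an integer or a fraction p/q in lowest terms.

Step 1: cross terms: (-32*-35 - 31*-40)=2360, (31*-9 - 7*-35)=-34, (7*8 - -15*-9)=-79, (-15*3 - -14*8)=67, (-14*-40 - -32*3)=656; twice the area = |2970| = 2970; area = 1485; boundary points = 1 + 2 + 1 + 1 + 1 = 6; strictly interior points = area - boundary/2 + 1 = 1483; answer 1483
Step 2: U1 = 1483; c = -3; 5*(-3)^3 + 6*(-3)^1 - 6 = (-135) + (-18) + (-6) = -159; answer -159
Step 3: U2 = -159; w = 159; squarings mod 1441: 1307^1=1307, 1307^2=664, 1307^4=1391, 1307^8=1059, 1307^16=383, 1307^32=1148, 1307^64=830, 1307^128=102; 1307^159 = 1307^1 * 1307^2 * 1307^4 * 1307^8 * 1307^16 * 1307^128 = 137 (mod 1441); answer 137

137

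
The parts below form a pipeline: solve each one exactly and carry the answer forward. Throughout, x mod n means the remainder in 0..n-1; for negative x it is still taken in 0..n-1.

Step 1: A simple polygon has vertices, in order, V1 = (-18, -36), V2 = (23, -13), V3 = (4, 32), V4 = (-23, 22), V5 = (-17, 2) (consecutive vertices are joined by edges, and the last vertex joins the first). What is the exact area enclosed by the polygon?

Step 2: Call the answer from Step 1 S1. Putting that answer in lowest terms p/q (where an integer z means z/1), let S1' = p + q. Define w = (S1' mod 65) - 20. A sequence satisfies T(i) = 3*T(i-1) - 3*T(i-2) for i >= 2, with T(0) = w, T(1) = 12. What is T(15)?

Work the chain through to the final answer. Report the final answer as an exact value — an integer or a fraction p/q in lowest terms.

Step 1: cross terms: (-18*-13 - 23*-36)=1062, (23*32 - 4*-13)=788, (4*22 - -23*32)=824, (-23*2 - -17*22)=328, (-17*-36 - -18*2)=648; twice the area = |3650| = 3650; area = 1825; answer 1825
Step 2: S1 = 1825; threaded value p + q = 1826; w = -14; T(2) = 3*(12) - 3*(-14) = 78; iterating: T(2)=78, T(3)=198, T(4)=360, T(5)=486, T(6)=378, T(7)=-324, T(8)=-2106, T(9)=-5346, T(10)=-9720, T(11)=-13122, T(12)=-10206, T(13)=8748, T(14)=56862, T(15)=144342; answer 144342

144342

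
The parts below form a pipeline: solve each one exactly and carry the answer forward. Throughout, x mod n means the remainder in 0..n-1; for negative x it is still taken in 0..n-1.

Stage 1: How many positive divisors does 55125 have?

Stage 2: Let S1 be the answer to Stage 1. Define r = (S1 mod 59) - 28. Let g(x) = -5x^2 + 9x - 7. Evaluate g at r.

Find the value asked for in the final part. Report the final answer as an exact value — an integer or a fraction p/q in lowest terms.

-255

Stage 1: 55125 = 3^2 * 5^3 * 7^2; number of divisors = (2+1) * (3+1) * (2+1) = 36; answer 36
Stage 2: S1 = 36; r = 8; -5*(8)^2 + 9*(8)^1 - 7 = (-320) + (72) + (-7) = -255; answer -255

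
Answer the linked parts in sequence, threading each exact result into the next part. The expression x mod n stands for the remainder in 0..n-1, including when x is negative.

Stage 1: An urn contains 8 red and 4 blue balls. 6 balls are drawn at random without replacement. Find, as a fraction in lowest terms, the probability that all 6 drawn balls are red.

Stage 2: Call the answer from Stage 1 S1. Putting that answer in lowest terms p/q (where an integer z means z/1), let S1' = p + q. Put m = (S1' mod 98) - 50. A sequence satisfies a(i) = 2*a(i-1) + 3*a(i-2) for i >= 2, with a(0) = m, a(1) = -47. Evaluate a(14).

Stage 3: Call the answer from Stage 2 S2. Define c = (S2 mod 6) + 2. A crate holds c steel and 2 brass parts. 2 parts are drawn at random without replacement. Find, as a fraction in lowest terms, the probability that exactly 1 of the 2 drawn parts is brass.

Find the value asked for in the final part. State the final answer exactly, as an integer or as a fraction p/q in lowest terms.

Stage 1: total draws C(12,6) = 924; favorable C(8,6) = 28; P = 1/33; answer 1/33
Stage 2: S1 = 1/33; threaded value p + q = 34; m = -16; a(2) = 2*(-47) + 3*(-16) = -142; iterating: a(2)=-142, a(3)=-425, a(4)=-1276, a(5)=-3827, a(6)=-11482, a(7)=-34445, a(8)=-103336, a(9)=-310007, a(10)=-930022, a(11)=-2790065, a(12)=-8370196, a(13)=-25110587, a(14)=-75331762; answer -75331762
Stage 3: S2 = -75331762; c = 4; total draws C(6,2) = 15; favorable C(2,1)*C(4,1) = 8; P = 8/15; answer 8/15

8/15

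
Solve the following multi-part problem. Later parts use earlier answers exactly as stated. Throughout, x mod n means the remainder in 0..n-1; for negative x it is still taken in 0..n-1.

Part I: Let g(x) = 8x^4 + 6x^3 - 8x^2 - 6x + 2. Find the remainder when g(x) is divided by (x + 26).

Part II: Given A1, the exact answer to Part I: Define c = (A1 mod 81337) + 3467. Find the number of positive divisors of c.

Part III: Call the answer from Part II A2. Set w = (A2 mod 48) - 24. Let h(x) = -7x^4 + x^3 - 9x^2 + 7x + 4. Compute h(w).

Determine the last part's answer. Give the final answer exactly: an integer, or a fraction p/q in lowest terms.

-465260

Part I: remainder = value at the root: 8*(-26)^4 + 6*(-26)^3 - 8*(-26)^2 - 6*(-26)^1 + 2 = (3655808) + (-105456) + (-5408) + (156) + (2) = 3545102; answer 3545102
Part II: A1 = 3545102; c = 51078; 51078 = 2 * 3 * 8513; number of divisors = (1+1) * (1+1) * (1+1) = 8; answer 8
Part III: A2 = 8; w = -16; -7*(-16)^4 + 1*(-16)^3 - 9*(-16)^2 + 7*(-16)^1 + 4 = (-458752) + (-4096) + (-2304) + (-112) + (4) = -465260; answer -465260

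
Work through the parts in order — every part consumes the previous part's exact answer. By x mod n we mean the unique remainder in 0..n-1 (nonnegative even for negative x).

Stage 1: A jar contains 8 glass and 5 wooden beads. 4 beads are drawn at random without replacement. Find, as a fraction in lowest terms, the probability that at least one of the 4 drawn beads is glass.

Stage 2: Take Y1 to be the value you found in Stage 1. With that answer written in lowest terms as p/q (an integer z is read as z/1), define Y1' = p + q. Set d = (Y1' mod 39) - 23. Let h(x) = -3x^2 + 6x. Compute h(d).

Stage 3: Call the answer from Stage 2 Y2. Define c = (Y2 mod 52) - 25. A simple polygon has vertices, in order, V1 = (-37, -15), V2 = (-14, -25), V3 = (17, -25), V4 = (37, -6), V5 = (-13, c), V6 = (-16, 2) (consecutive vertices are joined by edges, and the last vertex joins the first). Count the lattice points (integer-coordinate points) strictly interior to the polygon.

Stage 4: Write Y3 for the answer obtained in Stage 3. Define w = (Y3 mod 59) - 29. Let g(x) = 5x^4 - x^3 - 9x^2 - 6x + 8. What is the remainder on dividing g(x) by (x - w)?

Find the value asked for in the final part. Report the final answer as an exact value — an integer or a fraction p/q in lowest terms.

104192

Stage 1: total draws C(13,4) = 715; complement C(5,4) = 5; favorable 715 - 5 = 710; P = 142/143; answer 142/143
Stage 2: Y1 = 142/143; threaded value p + q = 285; d = -11; -3*(-11)^2 + 6*(-11)^1 = (-363) + (-66) = -429; answer -429
Stage 3: Y2 = -429; c = 14; cross terms: (-37*-25 - -14*-15)=715, (-14*-25 - 17*-25)=775, (17*-6 - 37*-25)=823, (37*14 - -13*-6)=440, (-13*2 - -16*14)=198, (-16*-15 - -37*2)=314; twice the area = |3265| = 3265; area = 3265/2; boundary points = 1 + 31 + 1 + 10 + 3 + 1 = 47; strictly interior points = area - boundary/2 + 1 = 1610; answer 1610
Stage 4: Y3 = 1610; w = -12; remainder = value at the root: 5*(-12)^4 - 1*(-12)^3 - 9*(-12)^2 - 6*(-12)^1 + 8 = (103680) + (1728) + (-1296) + (72) + (8) = 104192; answer 104192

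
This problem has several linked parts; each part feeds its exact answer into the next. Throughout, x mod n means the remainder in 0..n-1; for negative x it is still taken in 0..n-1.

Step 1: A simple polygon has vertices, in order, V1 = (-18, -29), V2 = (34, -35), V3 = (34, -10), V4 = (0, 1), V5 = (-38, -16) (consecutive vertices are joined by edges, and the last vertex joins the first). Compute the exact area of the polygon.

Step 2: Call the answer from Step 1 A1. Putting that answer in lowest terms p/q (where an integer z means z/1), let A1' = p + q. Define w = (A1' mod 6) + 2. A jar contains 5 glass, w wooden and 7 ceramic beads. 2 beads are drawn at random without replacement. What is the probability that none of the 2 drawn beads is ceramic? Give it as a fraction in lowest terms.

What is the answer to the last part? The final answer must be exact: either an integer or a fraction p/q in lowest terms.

Step 1: cross terms: (-18*-35 - 34*-29)=1616, (34*-10 - 34*-35)=850, (34*1 - 0*-10)=34, (0*-16 - -38*1)=38, (-38*-29 - -18*-16)=814; twice the area = |3352| = 3352; area = 1676; answer 1676
Step 2: A1 = 1676; threaded value p + q = 1677; w = 5; total draws C(17,2) = 136; favorable C(10,2) = 45; P = 45/136; answer 45/136

45/136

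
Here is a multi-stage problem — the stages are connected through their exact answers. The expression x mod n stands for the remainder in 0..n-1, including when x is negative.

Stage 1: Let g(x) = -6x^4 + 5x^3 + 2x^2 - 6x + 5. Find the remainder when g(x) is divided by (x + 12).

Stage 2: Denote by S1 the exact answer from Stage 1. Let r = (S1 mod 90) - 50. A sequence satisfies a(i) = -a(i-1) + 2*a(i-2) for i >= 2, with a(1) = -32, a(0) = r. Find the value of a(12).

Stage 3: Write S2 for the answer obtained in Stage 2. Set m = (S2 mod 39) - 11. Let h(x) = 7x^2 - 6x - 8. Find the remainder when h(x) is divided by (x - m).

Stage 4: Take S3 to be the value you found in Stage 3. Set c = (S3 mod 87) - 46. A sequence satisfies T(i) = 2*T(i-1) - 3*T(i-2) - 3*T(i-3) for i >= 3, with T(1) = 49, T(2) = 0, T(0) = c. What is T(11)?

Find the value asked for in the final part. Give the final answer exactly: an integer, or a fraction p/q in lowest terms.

-77007

Stage 1: remainder = value at the root: -6*(-12)^4 + 5*(-12)^3 + 2*(-12)^2 - 6*(-12)^1 + 5 = (-124416) + (-8640) + (288) + (72) + (5) = -132691; answer -132691
Stage 2: S1 = -132691; r = 9; a(2) = -1*(-32) + 2*(9) = 50; iterating: a(2)=50, a(3)=-114, a(4)=214, a(5)=-442, a(6)=870, a(7)=-1754, a(8)=3494, a(9)=-7002, a(10)=13990, a(11)=-27994, a(12)=55974; answer 55974
Stage 3: S2 = 55974; m = -2; remainder = value at the root: 7*(-2)^2 - 6*(-2)^1 - 8 = (28) + (12) + (-8) = 32; answer 32
Stage 4: S3 = 32; c = -14; T(3) = 2*(0) - 3*(49) - 3*(-14) = -105; iterating: T(3)=-105, T(4)=-357, T(5)=-399, T(6)=588, T(7)=3444, T(8)=6321, T(9)=546, T(10)=-28203, T(11)=-77007; answer -77007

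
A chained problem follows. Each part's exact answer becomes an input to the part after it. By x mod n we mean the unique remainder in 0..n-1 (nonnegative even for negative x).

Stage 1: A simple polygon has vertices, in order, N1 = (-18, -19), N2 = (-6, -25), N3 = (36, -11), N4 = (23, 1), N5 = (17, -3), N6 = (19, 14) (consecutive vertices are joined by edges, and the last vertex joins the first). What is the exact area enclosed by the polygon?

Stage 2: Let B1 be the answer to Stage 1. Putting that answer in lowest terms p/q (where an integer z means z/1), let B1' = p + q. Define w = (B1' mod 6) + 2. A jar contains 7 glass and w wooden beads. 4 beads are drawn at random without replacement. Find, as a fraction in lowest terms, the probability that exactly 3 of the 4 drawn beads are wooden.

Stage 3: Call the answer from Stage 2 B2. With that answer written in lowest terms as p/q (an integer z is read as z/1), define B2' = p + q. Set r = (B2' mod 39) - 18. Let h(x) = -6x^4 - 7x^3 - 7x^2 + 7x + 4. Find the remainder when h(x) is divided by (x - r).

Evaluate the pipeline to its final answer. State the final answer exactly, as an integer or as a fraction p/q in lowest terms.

Stage 1: cross terms: (-18*-25 - -6*-19)=336, (-6*-11 - 36*-25)=966, (36*1 - 23*-11)=289, (23*-3 - 17*1)=-86, (17*14 - 19*-3)=295, (19*-19 - -18*14)=-109; twice the area = |1691| = 1691; area = 1691/2; answer 1691/2
Stage 2: B1 = 1691/2; threaded value p + q = 1693; w = 3; total draws C(10,4) = 210; favorable C(3,3)*C(7,1) = 7; P = 1/30; answer 1/30
Stage 3: B2 = 1/30; threaded value p + q = 31; r = 13; remainder = value at the root: -6*(13)^4 - 7*(13)^3 - 7*(13)^2 + 7*(13)^1 + 4 = (-171366) + (-15379) + (-1183) + (91) + (4) = -187833; answer -187833

-187833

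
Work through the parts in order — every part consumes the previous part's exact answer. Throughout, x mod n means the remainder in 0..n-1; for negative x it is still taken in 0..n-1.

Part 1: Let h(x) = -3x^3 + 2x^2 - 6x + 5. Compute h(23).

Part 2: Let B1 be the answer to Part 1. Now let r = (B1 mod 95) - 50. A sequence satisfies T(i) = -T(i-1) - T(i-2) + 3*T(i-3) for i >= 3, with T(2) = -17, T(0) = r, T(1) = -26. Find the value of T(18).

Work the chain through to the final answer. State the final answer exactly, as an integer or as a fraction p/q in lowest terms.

Part 1: -3*(23)^3 + 2*(23)^2 - 6*(23)^1 + 5 = (-36501) + (1058) + (-138) + (5) = -35576; answer -35576
Part 2: B1 = -35576; r = -1; T(3) = -1*(-17) - 1*(-26) + 3*(-1) = 40; iterating: T(3)=40, T(4)=-101, T(5)=10, T(6)=211, T(7)=-524, T(8)=343, T(9)=814, T(10)=-2729, T(11)=2944, T(12)=2227, T(13)=-13358, T(14)=19963, T(15)=76, T(16)=-60113, T(17)=119926, T(18)=-59585; answer -59585

-59585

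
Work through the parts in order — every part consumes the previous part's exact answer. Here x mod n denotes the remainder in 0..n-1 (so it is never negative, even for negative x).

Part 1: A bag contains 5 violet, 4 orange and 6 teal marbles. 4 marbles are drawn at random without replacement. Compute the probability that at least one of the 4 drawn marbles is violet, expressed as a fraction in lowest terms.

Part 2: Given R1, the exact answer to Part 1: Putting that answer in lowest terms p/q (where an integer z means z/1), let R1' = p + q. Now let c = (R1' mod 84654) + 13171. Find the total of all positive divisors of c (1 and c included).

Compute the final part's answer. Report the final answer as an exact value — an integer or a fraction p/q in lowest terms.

Part 1: total draws C(15,4) = 1365; complement C(10,4) = 210; favorable 1365 - 210 = 1155; P = 11/13; answer 11/13
Part 2: R1 = 11/13; threaded value p + q = 24; c = 13195; 13195 = 5 * 7 * 13 * 29; sigma = (1 + 5) * (1 + 7) * (1 + 13) * (1 + 29) = 6 * 8 * 14 * 30 = 20160; answer 20160

20160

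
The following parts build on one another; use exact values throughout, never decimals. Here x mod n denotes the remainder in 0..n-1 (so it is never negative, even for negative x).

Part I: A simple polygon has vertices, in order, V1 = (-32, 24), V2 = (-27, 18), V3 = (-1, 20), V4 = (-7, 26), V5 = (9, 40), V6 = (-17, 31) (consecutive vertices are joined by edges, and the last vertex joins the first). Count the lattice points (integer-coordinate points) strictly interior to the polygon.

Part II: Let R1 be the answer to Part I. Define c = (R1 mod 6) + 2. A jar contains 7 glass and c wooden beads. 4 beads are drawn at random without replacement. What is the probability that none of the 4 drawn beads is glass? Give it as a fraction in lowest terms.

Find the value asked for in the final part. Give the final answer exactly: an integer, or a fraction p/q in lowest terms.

5/143

Part I: cross terms: (-32*18 - -27*24)=72, (-27*20 - -1*18)=-522, (-1*26 - -7*20)=114, (-7*40 - 9*26)=-514, (9*31 - -17*40)=959, (-17*24 - -32*31)=584; twice the area = |693| = 693; area = 693/2; boundary points = 1 + 2 + 6 + 2 + 1 + 1 = 13; strictly interior points = area - boundary/2 + 1 = 341; answer 341
Part II: R1 = 341; c = 7; total draws C(14,4) = 1001; favorable C(7,4) = 35; P = 5/143; answer 5/143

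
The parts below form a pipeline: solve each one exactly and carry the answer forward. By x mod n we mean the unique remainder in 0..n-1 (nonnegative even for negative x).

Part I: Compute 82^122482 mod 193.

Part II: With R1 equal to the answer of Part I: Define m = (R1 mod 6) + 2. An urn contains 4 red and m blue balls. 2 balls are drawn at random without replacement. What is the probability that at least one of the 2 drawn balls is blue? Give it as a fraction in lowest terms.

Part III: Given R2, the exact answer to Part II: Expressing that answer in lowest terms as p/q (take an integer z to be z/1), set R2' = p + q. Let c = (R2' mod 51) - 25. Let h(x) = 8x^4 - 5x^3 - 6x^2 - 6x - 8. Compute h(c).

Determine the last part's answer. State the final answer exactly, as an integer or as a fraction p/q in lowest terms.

Part I: squarings mod 193: 82^1=82, 82^2=162, 82^4=189, 82^8=16, 82^16=63, 82^32=109, 82^64=108, 82^128=84, 82^256=108, 82^512=84, 82^1024=108, 82^2048=84, 82^4096=108, 82^8192=84, 82^16384=108, 82^32768=84, 82^65536=108; 82^122482 = 82^2 * 82^16 * 82^32 * 82^64 * 82^512 * 82^1024 * 82^2048 * 82^4096 * 82^16384 * 82^32768 * 82^65536 = 168 (mod 193); answer 168
Part II: R1 = 168; m = 2; total draws C(6,2) = 15; complement C(4,2) = 6; favorable 15 - 6 = 9; P = 3/5; answer 3/5
Part III: R2 = 3/5; threaded value p + q = 8; c = -17; 8*(-17)^4 - 5*(-17)^3 - 6*(-17)^2 - 6*(-17)^1 - 8 = (668168) + (24565) + (-1734) + (102) + (-8) = 691093; answer 691093

691093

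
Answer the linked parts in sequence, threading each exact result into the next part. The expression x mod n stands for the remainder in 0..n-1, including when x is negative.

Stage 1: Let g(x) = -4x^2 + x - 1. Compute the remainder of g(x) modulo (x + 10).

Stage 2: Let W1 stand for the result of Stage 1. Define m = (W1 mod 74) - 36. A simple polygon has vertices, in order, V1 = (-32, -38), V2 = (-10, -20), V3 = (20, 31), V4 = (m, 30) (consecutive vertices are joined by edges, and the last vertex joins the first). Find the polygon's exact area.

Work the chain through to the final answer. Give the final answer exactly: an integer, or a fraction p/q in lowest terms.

Stage 1: remainder = value at the root: -4*(-10)^2 + 1*(-10)^1 - 1 = (-400) + (-10) + (-1) = -411; answer -411
Stage 2: W1 = -411; m = -3; cross terms: (-32*-20 - -10*-38)=260, (-10*31 - 20*-20)=90, (20*30 - -3*31)=693, (-3*-38 - -32*30)=1074; twice the area = |2117| = 2117; area = 2117/2; answer 2117/2

2117/2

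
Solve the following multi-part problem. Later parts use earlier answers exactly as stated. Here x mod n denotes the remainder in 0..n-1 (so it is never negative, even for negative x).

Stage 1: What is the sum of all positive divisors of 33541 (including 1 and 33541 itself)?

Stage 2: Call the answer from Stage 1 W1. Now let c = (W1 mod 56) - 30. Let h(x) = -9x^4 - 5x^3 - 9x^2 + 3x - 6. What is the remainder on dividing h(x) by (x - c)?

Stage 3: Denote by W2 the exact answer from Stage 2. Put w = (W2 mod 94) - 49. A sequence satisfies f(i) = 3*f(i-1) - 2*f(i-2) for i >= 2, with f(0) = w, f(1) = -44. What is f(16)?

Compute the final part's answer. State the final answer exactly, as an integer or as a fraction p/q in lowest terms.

-2031598

Stage 1: 33541 = 17 * 1973; sigma = (1 + 17) * (1 + 1973) = 18 * 1974 = 35532; answer 35532
Stage 2: W1 = 35532; c = -2; remainder = value at the root: -9*(-2)^4 - 5*(-2)^3 - 9*(-2)^2 + 3*(-2)^1 - 6 = (-144) + (40) + (-36) + (-6) + (-6) = -152; answer -152
Stage 3: W2 = -152; w = -13; f(2) = 3*(-44) - 2*(-13) = -106; iterating: f(2)=-106, f(3)=-230, f(4)=-478, f(5)=-974, f(6)=-1966, f(7)=-3950, f(8)=-7918, f(9)=-15854, f(10)=-31726, f(11)=-63470, f(12)=-126958, f(13)=-253934, f(14)=-507886, f(15)=-1015790, f(16)=-2031598; answer -2031598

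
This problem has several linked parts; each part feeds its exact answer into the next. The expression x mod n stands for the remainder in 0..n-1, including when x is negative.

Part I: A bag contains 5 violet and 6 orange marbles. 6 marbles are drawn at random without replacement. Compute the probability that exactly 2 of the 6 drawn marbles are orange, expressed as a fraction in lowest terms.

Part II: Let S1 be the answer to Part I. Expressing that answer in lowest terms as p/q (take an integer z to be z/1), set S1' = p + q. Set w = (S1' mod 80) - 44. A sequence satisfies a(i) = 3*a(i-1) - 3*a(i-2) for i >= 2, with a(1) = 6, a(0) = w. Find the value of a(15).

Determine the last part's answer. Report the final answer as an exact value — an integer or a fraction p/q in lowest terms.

Part I: total draws C(11,6) = 462; favorable C(6,2)*C(5,4) = 75; P = 25/154; answer 25/154
Part II: S1 = 25/154; threaded value p + q = 179; w = -25; a(2) = 3*(6) - 3*(-25) = 93; iterating: a(2)=93, a(3)=261, a(4)=504, a(5)=729, a(6)=675, a(7)=-162, a(8)=-2511, a(9)=-7047, a(10)=-13608, a(11)=-19683, a(12)=-18225, a(13)=4374, a(14)=67797, a(15)=190269; answer 190269

190269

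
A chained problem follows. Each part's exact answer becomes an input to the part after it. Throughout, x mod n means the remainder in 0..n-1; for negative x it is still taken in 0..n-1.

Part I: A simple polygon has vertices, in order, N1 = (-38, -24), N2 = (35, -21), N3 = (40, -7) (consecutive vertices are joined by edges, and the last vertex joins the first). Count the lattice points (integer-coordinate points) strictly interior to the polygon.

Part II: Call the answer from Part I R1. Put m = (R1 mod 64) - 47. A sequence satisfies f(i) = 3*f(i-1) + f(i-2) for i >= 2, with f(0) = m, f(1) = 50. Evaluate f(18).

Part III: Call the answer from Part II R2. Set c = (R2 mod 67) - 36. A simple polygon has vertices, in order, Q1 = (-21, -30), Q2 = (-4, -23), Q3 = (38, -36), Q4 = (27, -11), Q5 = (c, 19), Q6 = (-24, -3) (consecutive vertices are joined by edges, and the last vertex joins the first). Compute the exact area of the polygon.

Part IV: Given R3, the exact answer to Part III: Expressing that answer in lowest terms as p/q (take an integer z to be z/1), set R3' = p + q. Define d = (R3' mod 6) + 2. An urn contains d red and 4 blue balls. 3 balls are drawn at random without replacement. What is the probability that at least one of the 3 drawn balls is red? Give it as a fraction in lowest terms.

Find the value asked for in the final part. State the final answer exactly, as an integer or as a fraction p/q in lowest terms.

20/21

Part I: cross terms: (-38*-21 - 35*-24)=1638, (35*-7 - 40*-21)=595, (40*-24 - -38*-7)=-1226; twice the area = |1007| = 1007; area = 1007/2; boundary points = 1 + 1 + 1 = 3; strictly interior points = area - boundary/2 + 1 = 503; answer 503
Part II: R1 = 503; m = 8; f(2) = 3*(50) + 1*(8) = 158; iterating: f(2)=158, f(3)=524, f(4)=1730, f(5)=5714, f(6)=18872, f(7)=62330, f(8)=205862, f(9)=679916, f(10)=2245610, f(11)=7416746, f(12)=24495848, f(13)=80904290, f(14)=267208718, f(15)=882530444, f(16)=2914800050, f(17)=9626930594, f(18)=31795591832; answer 31795591832
Part III: R2 = 31795591832; c = -28; cross terms: (-21*-23 - -4*-30)=363, (-4*-36 - 38*-23)=1018, (38*-11 - 27*-36)=554, (27*19 - -28*-11)=205, (-28*-3 - -24*19)=540, (-24*-30 - -21*-3)=657; twice the area = |3337| = 3337; area = 3337/2; answer 3337/2
Part IV: R3 = 3337/2; threaded value p + q = 3339; d = 5; total draws C(9,3) = 84; complement C(4,3) = 4; favorable 84 - 4 = 80; P = 20/21; answer 20/21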